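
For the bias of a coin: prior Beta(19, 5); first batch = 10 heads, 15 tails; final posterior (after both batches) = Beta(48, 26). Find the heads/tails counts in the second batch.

19 heads and 6 tails

Sequential conjugate updates are equivalent to a single update on the pooled data, so total successes = posterior α − prior α and total failures = posterior β − prior β.
Total across both batches: 48−19=29 heads, 26−5=21 tails.
Subtract the first batch: 29−10=19 heads and 21−15=6 tails.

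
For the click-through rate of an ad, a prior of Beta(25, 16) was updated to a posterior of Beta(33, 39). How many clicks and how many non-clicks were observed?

8 clicks and 23 non-clicks

A Beta(α, β) prior with s successes and f failures in binomial data gives a Beta(α+s, β+f) posterior.
So s = 33 − 25 = 8 and f = 39 − 16 = 23.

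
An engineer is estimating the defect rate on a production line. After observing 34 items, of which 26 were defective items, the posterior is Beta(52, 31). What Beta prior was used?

Beta(26, 23)

Beta is conjugate to the binomial likelihood: posterior = Beta(a+s, b+f).
So a = 52 − 26 = 26 and b = 31 − 8 = 23.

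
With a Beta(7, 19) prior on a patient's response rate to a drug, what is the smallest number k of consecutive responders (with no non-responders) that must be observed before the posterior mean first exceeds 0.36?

After k responders and 0 non-responders the posterior is Beta(7+k, 19), with mean (7+k)/(7+19+k).
Set (7+k)/(26+k) > 0.36 and solve: k > (0.36·26 − 7)/(1 − 0.36) = 3.688.
The smallest integer exceeding 3.688 is 4, and checking k=4: (11)/(30) = 0.3667 > 0.36.

k = 4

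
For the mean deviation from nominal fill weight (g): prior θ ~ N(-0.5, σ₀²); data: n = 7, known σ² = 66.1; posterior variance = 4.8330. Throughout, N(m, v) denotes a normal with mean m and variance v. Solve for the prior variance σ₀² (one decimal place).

Posterior precision equals prior precision plus data precision: 1/σ_n² = 1/σ₀² + n/σ².
So 1/σ₀² = 1/4.8330 − 7/66.1 = 0.206911 − 0.105900 = 0.101011.
Hence σ₀² = 1/0.101011 ≈ 9.9.

σ₀² = 9.9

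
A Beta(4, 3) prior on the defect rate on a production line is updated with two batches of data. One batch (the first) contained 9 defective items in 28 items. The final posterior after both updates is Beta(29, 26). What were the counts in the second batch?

16 defective items and 4 good items

Because Beta–binomial updating is additive in the counts, the combined data contributed (α_post−α_prior, β_post−β_prior) successes and failures.
Total across both batches: 29−4=25 defective items, 26−3=23 good items.
Subtract the first batch: 25−9=16 defective items and 23−19=4 good items.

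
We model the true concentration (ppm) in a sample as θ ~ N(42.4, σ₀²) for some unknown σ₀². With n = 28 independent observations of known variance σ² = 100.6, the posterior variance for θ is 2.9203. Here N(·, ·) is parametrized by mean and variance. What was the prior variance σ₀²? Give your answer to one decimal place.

σ₀² = 15.6

For the Normal–Normal model with known σ², precisions add: τ_n = τ₀ + n/σ².
So 1/σ₀² = 1/2.9203 − 28/100.6 = 0.342431 − 0.278330 = 0.064101.
Hence σ₀² = 1/0.064101 ≈ 15.6.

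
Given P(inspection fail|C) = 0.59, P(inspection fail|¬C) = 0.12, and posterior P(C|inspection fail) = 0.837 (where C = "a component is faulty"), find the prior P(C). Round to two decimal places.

In odds form, posterior odds = prior odds × likelihood ratio, so prior odds = posterior odds ÷ LR.
Posterior odds = 0.837/(1−0.837) = 5.1350. LR = 0.59/0.12 = 4.9167.
Prior odds = 5.1350/4.9167 = 1.0444, so P(C) = 1.0444/(1+1.0444) ≈ 0.51.

P(C) = 0.51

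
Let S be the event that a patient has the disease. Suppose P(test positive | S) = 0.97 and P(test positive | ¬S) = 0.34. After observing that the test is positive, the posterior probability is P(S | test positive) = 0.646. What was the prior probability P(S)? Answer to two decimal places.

P(S) = 0.39

In odds form, posterior odds = prior odds × likelihood ratio, so prior odds = posterior odds ÷ LR.
Posterior odds = 0.646/(1−0.646) = 1.8249. LR = 0.97/0.34 = 2.8529.
Prior odds = 1.8249/2.8529 = 0.6397, so P(S) = 0.6397/(1+0.6397) ≈ 0.39.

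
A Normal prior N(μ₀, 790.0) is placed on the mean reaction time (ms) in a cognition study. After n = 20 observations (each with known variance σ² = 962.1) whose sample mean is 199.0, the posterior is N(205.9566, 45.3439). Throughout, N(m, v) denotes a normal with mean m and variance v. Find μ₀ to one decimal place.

μ₀ = 320.2

The posterior mean is a precision-weighted average: μ_n = (τ₀μ₀ + τ_data·x̄)/(τ₀+τ_data), with τ₀=1/σ₀² and τ_data=n/σ².
Here τ₀ = 1/790.0 = 0.001266 and τ_data = 20/962.1 = 0.020788, so τ_n = 0.022054.
Rearranging for μ₀: μ₀ = (μ_n·τ_n − τ_data·x̄)/τ₀ = (205.9566·0.022054 − 0.020788·199.0) / 0.001266 = 0.405355/0.001266 ≈ 320.2.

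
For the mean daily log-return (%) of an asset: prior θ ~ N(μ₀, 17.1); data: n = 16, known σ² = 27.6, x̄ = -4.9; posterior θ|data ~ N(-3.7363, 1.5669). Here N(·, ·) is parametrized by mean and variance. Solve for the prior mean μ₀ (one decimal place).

μ₀ = 7.8

With known observation variance, the Normal–Normal posterior has precision τ_n = τ₀ + n/σ² and mean μ_n = (τ₀μ₀ + (n/σ²)x̄)/τ_n.
Here τ₀ = 1/17.1 = 0.058480 and τ_data = 16/27.6 = 0.579710, so τ_n = 0.638190.
Rearranging for μ₀: μ₀ = (μ_n·τ_n − τ_data·x̄)/τ₀ = (-3.7363·0.638190 − 0.579710·-4.9) / 0.058480 = 0.456110/0.058480 ≈ 7.8.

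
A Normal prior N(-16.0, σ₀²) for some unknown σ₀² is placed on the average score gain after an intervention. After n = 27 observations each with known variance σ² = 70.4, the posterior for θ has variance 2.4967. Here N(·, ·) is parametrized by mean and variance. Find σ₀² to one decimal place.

σ₀² = 58.8

Posterior precision equals prior precision plus data precision: 1/σ_n² = 1/σ₀² + n/σ².
So 1/σ₀² = 1/2.4967 − 27/70.4 = 0.400529 − 0.383523 = 0.017006.
Hence σ₀² = 1/0.017006 ≈ 58.8.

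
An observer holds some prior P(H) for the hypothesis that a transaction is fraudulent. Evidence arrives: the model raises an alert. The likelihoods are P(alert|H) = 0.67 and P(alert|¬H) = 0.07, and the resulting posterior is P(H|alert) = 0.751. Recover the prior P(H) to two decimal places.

In odds form, posterior odds = prior odds × likelihood ratio, so prior odds = posterior odds ÷ LR.
Posterior odds = 0.751/(1−0.751) = 3.0161. LR = 0.67/0.07 = 9.5714.
Prior odds = 3.0161/9.5714 = 0.3151, so P(H) = 0.3151/(1+0.3151) ≈ 0.24.

P(H) = 0.24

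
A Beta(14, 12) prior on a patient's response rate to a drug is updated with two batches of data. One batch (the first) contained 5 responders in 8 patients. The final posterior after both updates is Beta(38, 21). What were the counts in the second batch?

Because Beta–binomial updating is additive in the counts, the combined data contributed (α_post−α_prior, β_post−β_prior) successes and failures.
Total across both batches: 38−14=24 responders, 21−12=9 non-responders.
Subtract the first batch: 24−5=19 responders and 9−3=6 non-responders.

19 responders and 6 non-responders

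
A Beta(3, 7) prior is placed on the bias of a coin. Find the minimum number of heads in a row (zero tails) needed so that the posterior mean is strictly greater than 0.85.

After k heads and 0 tails the posterior is Beta(3+k, 7), with mean (3+k)/(3+7+k).
Set (3+k)/(10+k) > 0.85 and solve: k > (0.85·10 − 3)/(1 − 0.85) = 36.667.
The smallest integer exceeding 36.667 is 37, and checking k=37: (40)/(47) = 0.8511 > 0.85.

k = 37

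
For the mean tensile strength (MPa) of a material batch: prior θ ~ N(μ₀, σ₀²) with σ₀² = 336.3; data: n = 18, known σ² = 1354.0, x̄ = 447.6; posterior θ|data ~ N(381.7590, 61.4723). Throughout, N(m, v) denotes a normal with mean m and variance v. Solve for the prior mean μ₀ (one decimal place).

The posterior mean is a precision-weighted average: μ_n = (τ₀μ₀ + τ_data·x̄)/(τ₀+τ_data), with τ₀=1/σ₀² and τ_data=n/σ².
Here τ₀ = 1/336.3 = 0.002974 and τ_data = 18/1354.0 = 0.013294, so τ_n = 0.016268.
Rearranging for μ₀: μ₀ = (μ_n·τ_n − τ_data·x̄)/τ₀ = (381.7590·0.016268 − 0.013294·447.6) / 0.002974 = 0.260061/0.002974 ≈ 87.4.

μ₀ = 87.4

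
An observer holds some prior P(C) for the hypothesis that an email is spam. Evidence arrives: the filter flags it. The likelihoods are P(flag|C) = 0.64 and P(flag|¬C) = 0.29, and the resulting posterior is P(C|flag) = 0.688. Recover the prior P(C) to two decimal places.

P(C) = 0.50

Bayes' rule in odds form gives O(C|E) = O(C)·[P(E|C)/P(E|¬C)], hence O(C) = O(C|E)/LR.
Posterior odds = 0.688/(1−0.688) = 2.2051. LR = 0.64/0.29 = 2.2069.
Prior odds = 2.2051/2.2069 = 0.9992, so P(C) = 0.9992/(1+0.9992) ≈ 0.50.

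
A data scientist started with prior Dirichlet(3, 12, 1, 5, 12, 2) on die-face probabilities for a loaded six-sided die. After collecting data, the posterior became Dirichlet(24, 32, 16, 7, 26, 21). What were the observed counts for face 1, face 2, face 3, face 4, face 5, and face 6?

counts (21, 20, 15, 2, 14, 19)

For a Dirichlet(α) prior with multinomial counts c, the posterior is Dirichlet(α + c) componentwise.
Counts are posterior − prior componentwise: 24−3=21, 32−12=20, 16−1=15, 7−5=2, 26−12=14, 21−2=19.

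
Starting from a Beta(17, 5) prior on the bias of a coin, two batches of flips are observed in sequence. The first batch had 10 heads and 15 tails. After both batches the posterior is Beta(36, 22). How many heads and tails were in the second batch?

9 heads and 2 tails

Sequential conjugate updates are equivalent to a single update on the pooled data, so total successes = posterior α − prior α and total failures = posterior β − prior β.
Total across both batches: 36−17=19 heads, 22−5=17 tails.
Subtract the first batch: 19−10=9 heads and 17−15=2 tails.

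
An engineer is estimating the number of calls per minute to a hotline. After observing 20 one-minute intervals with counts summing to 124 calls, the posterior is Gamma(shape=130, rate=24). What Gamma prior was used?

Gamma–Poisson conjugacy: posterior shape = α + Σxᵢ, posterior rate = β + n.
So α = 130 − 124 = 6 and β = 24 − 20 = 4.

Gamma(shape=6, rate=4)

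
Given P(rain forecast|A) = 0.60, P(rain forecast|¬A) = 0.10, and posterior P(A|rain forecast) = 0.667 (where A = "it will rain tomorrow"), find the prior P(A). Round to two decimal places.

P(A) = 0.25

Bayes' rule in odds form gives O(A|E) = O(A)·[P(E|A)/P(E|¬A)], hence O(A) = O(A|E)/LR.
Posterior odds = 0.667/(1−0.667) = 2.0030. LR = 0.60/0.10 = 6.0000.
Prior odds = 2.0030/6.0000 = 0.3338, so P(A) = 0.3338/(1+0.3338) ≈ 0.25.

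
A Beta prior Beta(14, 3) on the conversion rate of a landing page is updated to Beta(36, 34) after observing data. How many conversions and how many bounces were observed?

A Beta(a, b) prior with s successes and f failures in binomial data gives a Beta(a+s, b+f) posterior.
So s = 36 − 14 = 22 and f = 34 − 3 = 31.

22 conversions and 31 bounces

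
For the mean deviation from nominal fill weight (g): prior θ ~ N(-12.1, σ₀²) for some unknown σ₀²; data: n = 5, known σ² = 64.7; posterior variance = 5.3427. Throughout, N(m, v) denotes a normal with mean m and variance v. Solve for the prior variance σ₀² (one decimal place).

For the Normal–Normal model with known σ², precisions add: τ_n = τ₀ + n/σ².
So 1/σ₀² = 1/5.3427 − 5/64.7 = 0.187171 − 0.077280 = 0.109891.
Hence σ₀² = 1/0.109891 ≈ 9.1.

σ₀² = 9.1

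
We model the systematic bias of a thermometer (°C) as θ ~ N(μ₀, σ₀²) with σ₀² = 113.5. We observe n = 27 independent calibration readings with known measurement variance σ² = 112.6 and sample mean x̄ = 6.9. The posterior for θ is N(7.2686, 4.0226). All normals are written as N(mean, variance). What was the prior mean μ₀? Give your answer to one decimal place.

μ₀ = 17.3

With known observation variance, the Normal–Normal posterior has precision τ_n = τ₀ + n/σ² and mean μ_n = (τ₀μ₀ + (n/σ²)x̄)/τ_n.
Here τ₀ = 1/113.5 = 0.008811 and τ_data = 27/112.6 = 0.239787, so τ_n = 0.248598.
Rearranging for μ₀: μ₀ = (μ_n·τ_n − τ_data·x̄)/τ₀ = (7.2686·0.248598 − 0.239787·6.9) / 0.008811 = 0.152429/0.008811 ≈ 17.3.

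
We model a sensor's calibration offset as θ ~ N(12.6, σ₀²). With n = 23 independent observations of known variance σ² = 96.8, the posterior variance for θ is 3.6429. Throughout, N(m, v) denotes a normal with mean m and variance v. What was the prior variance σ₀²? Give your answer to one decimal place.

Posterior precision equals prior precision plus data precision: 1/σ_n² = 1/σ₀² + n/σ².
So 1/σ₀² = 1/3.6429 − 23/96.8 = 0.274507 − 0.237603 = 0.036904.
Hence σ₀² = 1/0.036904 ≈ 27.1.

σ₀² = 27.1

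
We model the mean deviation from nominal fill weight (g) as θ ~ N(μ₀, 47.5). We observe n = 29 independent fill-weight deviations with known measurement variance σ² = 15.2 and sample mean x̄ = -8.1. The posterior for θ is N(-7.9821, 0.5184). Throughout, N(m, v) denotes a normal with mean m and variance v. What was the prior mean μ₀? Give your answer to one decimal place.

μ₀ = 2.7

With known observation variance, the Normal–Normal posterior has precision τ_n = τ₀ + n/σ² and mean μ_n = (τ₀μ₀ + (n/σ²)x̄)/τ_n.
Here τ₀ = 1/47.5 = 0.021053 and τ_data = 29/15.2 = 1.907895, so τ_n = 1.928948.
Rearranging for μ₀: μ₀ = (μ_n·τ_n − τ_data·x̄)/τ₀ = (-7.9821·1.928948 − 1.907895·-8.1) / 0.021053 = 0.056894/0.021053 ≈ 2.7.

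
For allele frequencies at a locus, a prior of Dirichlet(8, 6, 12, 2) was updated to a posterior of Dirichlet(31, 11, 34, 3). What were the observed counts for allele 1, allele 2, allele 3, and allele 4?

For a Dirichlet(α) prior with multinomial counts c, the posterior is Dirichlet(α + c) componentwise.
Counts are posterior − prior componentwise: 31−8=23, 11−6=5, 34−12=22, 3−2=1.

counts (23, 5, 22, 1)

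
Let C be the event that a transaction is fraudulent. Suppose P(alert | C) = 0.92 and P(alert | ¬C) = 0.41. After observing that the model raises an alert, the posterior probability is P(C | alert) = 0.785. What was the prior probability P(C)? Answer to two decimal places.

P(C) = 0.62

In odds form, posterior odds = prior odds × likelihood ratio, so prior odds = posterior odds ÷ LR.
Posterior odds = 0.785/(1−0.785) = 3.6512. LR = 0.92/0.41 = 2.2439.
Prior odds = 3.6512/2.2439 = 1.6272, so P(C) = 1.6272/(1+1.6272) ≈ 0.62.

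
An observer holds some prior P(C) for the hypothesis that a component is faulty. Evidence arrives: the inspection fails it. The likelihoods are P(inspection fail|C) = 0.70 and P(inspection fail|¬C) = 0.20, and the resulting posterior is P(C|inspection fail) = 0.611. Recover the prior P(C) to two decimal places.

P(C) = 0.31

Bayes' rule in odds form gives O(C|E) = O(C)·[P(E|C)/P(E|¬C)], hence O(C) = O(C|E)/LR.
Posterior odds = 0.611/(1−0.611) = 1.5707. LR = 0.70/0.20 = 3.5000.
Prior odds = 1.5707/3.5000 = 0.4488, so P(C) = 0.4488/(1+0.4488) ≈ 0.31.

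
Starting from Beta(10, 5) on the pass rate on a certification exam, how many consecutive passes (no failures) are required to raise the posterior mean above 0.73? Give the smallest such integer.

After k passes and 0 failures the posterior is Beta(10+k, 5), with mean (10+k)/(10+5+k).
Set (10+k)/(15+k) > 0.73 and solve: k > (0.73·15 − 10)/(1 − 0.73) = 3.519.
The smallest integer exceeding 3.519 is 4, and checking k=4: (14)/(19) = 0.7368 > 0.73.

k = 4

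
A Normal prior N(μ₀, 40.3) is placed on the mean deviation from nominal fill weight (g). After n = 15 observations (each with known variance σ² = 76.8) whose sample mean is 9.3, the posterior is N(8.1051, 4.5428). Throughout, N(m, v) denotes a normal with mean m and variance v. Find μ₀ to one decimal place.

The posterior mean is a precision-weighted average: μ_n = (τ₀μ₀ + τ_data·x̄)/(τ₀+τ_data), with τ₀=1/σ₀² and τ_data=n/σ².
Here τ₀ = 1/40.3 = 0.024814 and τ_data = 15/76.8 = 0.195312, so τ_n = 0.220126.
Rearranging for μ₀: μ₀ = (μ_n·τ_n − τ_data·x̄)/τ₀ = (8.1051·0.220126 − 0.195312·9.3) / 0.024814 = -0.032258/0.024814 ≈ -1.3.

μ₀ = -1.3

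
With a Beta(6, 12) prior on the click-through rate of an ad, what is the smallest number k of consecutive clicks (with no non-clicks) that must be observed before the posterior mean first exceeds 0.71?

k = 24

After k clicks and 0 non-clicks the posterior is Beta(6+k, 12), with mean (6+k)/(6+12+k).
Set (6+k)/(18+k) > 0.71 and solve: k > (0.71·18 − 6)/(1 − 0.71) = 23.379.
The smallest integer exceeding 23.379 is 24.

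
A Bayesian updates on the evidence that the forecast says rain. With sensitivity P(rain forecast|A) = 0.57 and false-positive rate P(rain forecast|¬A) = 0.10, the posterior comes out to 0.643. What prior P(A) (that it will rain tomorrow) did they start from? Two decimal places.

In odds form, posterior odds = prior odds × likelihood ratio, so prior odds = posterior odds ÷ LR.
Posterior odds = 0.643/(1−0.643) = 1.8011. LR = 0.57/0.10 = 5.7000.
Prior odds = 1.8011/5.7000 = 0.3160, so P(A) = 0.3160/(1+0.3160) ≈ 0.24.

P(A) = 0.24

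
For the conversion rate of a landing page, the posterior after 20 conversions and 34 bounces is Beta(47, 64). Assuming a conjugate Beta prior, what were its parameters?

Under Beta–binomial conjugacy the posterior parameters are (α+s, β+f).
So α = 47 − 20 = 27 and β = 64 − 34 = 30.

Beta(27, 30)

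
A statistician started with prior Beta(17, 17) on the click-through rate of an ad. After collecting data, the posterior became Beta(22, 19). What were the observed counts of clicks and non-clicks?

5 clicks and 2 non-clicks

Beta is conjugate to the binomial likelihood: posterior = Beta(α+s, β+f).
So s = 22 − 17 = 5 and f = 19 − 17 = 2.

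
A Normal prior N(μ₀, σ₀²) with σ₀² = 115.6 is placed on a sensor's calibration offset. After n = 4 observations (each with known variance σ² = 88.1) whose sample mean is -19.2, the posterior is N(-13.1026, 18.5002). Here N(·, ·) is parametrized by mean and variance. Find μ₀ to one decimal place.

The posterior mean is a precision-weighted average: μ_n = (τ₀μ₀ + τ_data·x̄)/(τ₀+τ_data), with τ₀=1/σ₀² and τ_data=n/σ².
Here τ₀ = 1/115.6 = 0.008651 and τ_data = 4/88.1 = 0.045403, so τ_n = 0.054054.
Rearranging for μ₀: μ₀ = (μ_n·τ_n − τ_data·x̄)/τ₀ = (-13.1026·0.054054 − 0.045403·-19.2) / 0.008651 = 0.163490/0.008651 ≈ 18.9.

μ₀ = 18.9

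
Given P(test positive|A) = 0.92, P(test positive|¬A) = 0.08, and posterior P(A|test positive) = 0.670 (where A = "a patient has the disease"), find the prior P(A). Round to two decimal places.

In odds form, posterior odds = prior odds × likelihood ratio, so prior odds = posterior odds ÷ LR.
Posterior odds = 0.670/(1−0.670) = 2.0303. LR = 0.92/0.08 = 11.5000.
Prior odds = 2.0303/11.5000 = 0.1765, so P(A) = 0.1765/(1+0.1765) ≈ 0.15.

P(A) = 0.15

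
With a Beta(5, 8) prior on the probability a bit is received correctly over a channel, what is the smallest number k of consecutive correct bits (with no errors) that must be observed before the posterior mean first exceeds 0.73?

After k correct bits and 0 errors the posterior is Beta(5+k, 8), with mean (5+k)/(5+8+k).
Set (5+k)/(13+k) > 0.73 and solve: k > (0.73·13 − 5)/(1 − 0.73) = 16.630.
The smallest integer exceeding 16.630 is 17.

k = 17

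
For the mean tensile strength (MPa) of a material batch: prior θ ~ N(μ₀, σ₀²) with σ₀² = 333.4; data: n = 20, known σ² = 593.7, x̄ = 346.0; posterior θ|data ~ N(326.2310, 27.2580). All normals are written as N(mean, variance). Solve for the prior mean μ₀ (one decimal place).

The posterior mean is a precision-weighted average: μ_n = (τ₀μ₀ + τ_data·x̄)/(τ₀+τ_data), with τ₀=1/σ₀² and τ_data=n/σ².
Here τ₀ = 1/333.4 = 0.002999 and τ_data = 20/593.7 = 0.033687, so τ_n = 0.036686.
Rearranging for μ₀: μ₀ = (μ_n·τ_n − τ_data·x̄)/τ₀ = (326.2310·0.036686 − 0.033687·346.0) / 0.002999 = 0.312408/0.002999 ≈ 104.2.

μ₀ = 104.2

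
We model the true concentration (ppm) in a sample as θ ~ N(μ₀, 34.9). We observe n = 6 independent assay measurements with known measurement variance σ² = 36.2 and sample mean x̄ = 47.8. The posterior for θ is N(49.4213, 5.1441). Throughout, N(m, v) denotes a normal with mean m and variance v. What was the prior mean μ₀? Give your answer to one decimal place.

With known observation variance, the Normal–Normal posterior has precision τ_n = τ₀ + n/σ² and mean μ_n = (τ₀μ₀ + (n/σ²)x̄)/τ_n.
Here τ₀ = 1/34.9 = 0.028653 and τ_data = 6/36.2 = 0.165746, so τ_n = 0.194399.
Rearranging for μ₀: μ₀ = (μ_n·τ_n − τ_data·x̄)/τ₀ = (49.4213·0.194399 − 0.165746·47.8) / 0.028653 = 1.684792/0.028653 ≈ 58.8.

μ₀ = 58.8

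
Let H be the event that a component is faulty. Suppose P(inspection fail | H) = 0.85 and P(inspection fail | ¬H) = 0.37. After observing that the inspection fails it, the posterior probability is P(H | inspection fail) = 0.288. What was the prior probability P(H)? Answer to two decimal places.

In odds form, posterior odds = prior odds × likelihood ratio, so prior odds = posterior odds ÷ LR.
Posterior odds = 0.288/(1−0.288) = 0.4045. LR = 0.85/0.37 = 2.2973.
Prior odds = 0.4045/2.2973 = 0.1761, so P(H) = 0.1761/(1+0.1761) ≈ 0.15.

P(H) = 0.15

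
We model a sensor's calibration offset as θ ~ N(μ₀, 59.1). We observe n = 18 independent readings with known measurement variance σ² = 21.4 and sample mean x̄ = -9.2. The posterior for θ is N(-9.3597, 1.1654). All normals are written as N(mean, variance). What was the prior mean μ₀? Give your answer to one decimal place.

The posterior mean is a precision-weighted average: μ_n = (τ₀μ₀ + τ_data·x̄)/(τ₀+τ_data), with τ₀=1/σ₀² and τ_data=n/σ².
Here τ₀ = 1/59.1 = 0.016920 and τ_data = 18/21.4 = 0.841121, so τ_n = 0.858041.
Rearranging for μ₀: μ₀ = (μ_n·τ_n − τ_data·x̄)/τ₀ = (-9.3597·0.858041 − 0.841121·-9.2) / 0.016920 = -0.292693/0.016920 ≈ -17.3.

μ₀ = -17.3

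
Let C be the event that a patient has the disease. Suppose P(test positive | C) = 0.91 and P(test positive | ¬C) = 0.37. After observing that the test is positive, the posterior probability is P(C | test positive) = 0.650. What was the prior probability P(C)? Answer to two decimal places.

In odds form, posterior odds = prior odds × likelihood ratio, so prior odds = posterior odds ÷ LR.
Posterior odds = 0.650/(1−0.650) = 1.8571. LR = 0.91/0.37 = 2.4595.
Prior odds = 1.8571/2.4595 = 0.7551, so P(C) = 0.7551/(1+0.7551) ≈ 0.43.

P(C) = 0.43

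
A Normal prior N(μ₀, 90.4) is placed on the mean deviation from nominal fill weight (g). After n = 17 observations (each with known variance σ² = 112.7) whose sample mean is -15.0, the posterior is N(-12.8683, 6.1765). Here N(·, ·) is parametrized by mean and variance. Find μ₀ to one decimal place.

μ₀ = 16.2

With known observation variance, the Normal–Normal posterior has precision τ_n = τ₀ + n/σ² and mean μ_n = (τ₀μ₀ + (n/σ²)x̄)/τ_n.
Here τ₀ = 1/90.4 = 0.011062 and τ_data = 17/112.7 = 0.150843, so τ_n = 0.161905.
Rearranging for μ₀: μ₀ = (μ_n·τ_n − τ_data·x̄)/τ₀ = (-12.8683·0.161905 − 0.150843·-15.0) / 0.011062 = 0.179203/0.011062 ≈ 16.2.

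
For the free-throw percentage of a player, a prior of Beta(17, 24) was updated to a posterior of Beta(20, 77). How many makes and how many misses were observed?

Under Beta–binomial conjugacy the posterior parameters are (a+s, b+f).
Match parameters: s=20−17=3, f=77−24=53.

3 makes and 53 misses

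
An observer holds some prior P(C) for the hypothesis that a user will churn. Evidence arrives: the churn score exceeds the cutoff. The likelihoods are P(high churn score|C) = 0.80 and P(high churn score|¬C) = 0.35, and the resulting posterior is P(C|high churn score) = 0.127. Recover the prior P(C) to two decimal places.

P(C) = 0.06

Bayes' rule in odds form gives O(C|E) = O(C)·[P(E|C)/P(E|¬C)], hence O(C) = O(C|E)/LR.
Posterior odds = 0.127/(1−0.127) = 0.1455. LR = 0.80/0.35 = 2.2857.
Prior odds = 0.1455/2.2857 = 0.0637, so P(C) = 0.0637/(1+0.0637) ≈ 0.06.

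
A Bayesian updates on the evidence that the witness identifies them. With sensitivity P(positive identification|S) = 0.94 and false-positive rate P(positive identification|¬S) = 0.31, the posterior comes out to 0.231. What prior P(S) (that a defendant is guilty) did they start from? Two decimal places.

P(S) = 0.09

Bayes' rule in odds form gives O(S|E) = O(S)·[P(E|S)/P(E|¬S)], hence O(S) = O(S|E)/LR.
Posterior odds = 0.231/(1−0.231) = 0.3004. LR = 0.94/0.31 = 3.0323.
Prior odds = 0.3004/3.0323 = 0.0991, so P(S) = 0.0991/(1+0.0991) ≈ 0.09.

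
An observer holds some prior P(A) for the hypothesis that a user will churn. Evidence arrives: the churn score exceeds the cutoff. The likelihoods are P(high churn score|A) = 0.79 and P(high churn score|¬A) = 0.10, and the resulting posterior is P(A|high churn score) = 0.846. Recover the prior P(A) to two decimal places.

P(A) = 0.41

Bayes' rule in odds form gives O(A|E) = O(A)·[P(E|A)/P(E|¬A)], hence O(A) = O(A|E)/LR.
Posterior odds = 0.846/(1−0.846) = 5.4935. LR = 0.79/0.10 = 7.9000.
Prior odds = 5.4935/7.9000 = 0.6954, so P(A) = 0.6954/(1+0.6954) ≈ 0.41.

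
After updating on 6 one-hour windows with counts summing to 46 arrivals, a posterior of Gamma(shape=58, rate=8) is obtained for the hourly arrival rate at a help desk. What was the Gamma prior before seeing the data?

Gamma(shape=12, rate=2)

A Gamma(α, β) prior (rate parametrization) on a Poisson rate with n observations summing to S gives posterior Gamma(α+S, β+n).
So α = 58 − 46 = 12 and β = 8 − 6 = 2.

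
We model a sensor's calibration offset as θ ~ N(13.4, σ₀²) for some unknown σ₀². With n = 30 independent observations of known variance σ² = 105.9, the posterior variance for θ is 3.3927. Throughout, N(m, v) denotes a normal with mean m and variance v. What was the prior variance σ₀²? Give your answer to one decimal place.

Posterior precision equals prior precision plus data precision: 1/σ_n² = 1/σ₀² + n/σ².
So 1/σ₀² = 1/3.3927 − 30/105.9 = 0.294750 − 0.283286 = 0.011464.
Hence σ₀² = 1/0.011464 ≈ 87.2.

σ₀² = 87.2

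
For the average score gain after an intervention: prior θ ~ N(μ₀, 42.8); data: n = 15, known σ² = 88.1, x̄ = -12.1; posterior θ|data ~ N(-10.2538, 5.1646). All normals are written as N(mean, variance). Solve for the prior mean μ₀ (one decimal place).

The posterior mean is a precision-weighted average: μ_n = (τ₀μ₀ + τ_data·x̄)/(τ₀+τ_data), with τ₀=1/σ₀² and τ_data=n/σ².
Here τ₀ = 1/42.8 = 0.023364 and τ_data = 15/88.1 = 0.170261, so τ_n = 0.193625.
Rearranging for μ₀: μ₀ = (μ_n·τ_n − τ_data·x̄)/τ₀ = (-10.2538·0.193625 − 0.170261·-12.1) / 0.023364 = 0.074766/0.023364 ≈ 3.2.

μ₀ = 3.2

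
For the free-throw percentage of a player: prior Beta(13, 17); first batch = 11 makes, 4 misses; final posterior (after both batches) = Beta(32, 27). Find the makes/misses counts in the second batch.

Sequential conjugate updates are equivalent to a single update on the pooled data, so total successes = posterior α − prior α and total failures = posterior β − prior β.
Total across both batches: 32−13=19 makes, 27−17=10 misses.
Subtract the first batch: 19−11=8 makes and 10−4=6 misses.

8 makes and 6 misses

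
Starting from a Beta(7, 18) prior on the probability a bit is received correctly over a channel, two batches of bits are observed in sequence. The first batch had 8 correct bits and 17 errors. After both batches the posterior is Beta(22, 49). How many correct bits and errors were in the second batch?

Because Beta–binomial updating is additive in the counts, the combined data contributed (α_post−α_prior, β_post−β_prior) successes and failures.
Total across both batches: 22−7=15 correct bits, 49−18=31 errors.
Subtract the first batch: 15−8=7 correct bits and 31−17=14 errors.

7 correct bits and 14 errors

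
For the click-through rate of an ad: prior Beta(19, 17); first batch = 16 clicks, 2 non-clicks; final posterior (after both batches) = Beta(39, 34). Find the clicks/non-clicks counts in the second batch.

Sequential conjugate updates are equivalent to a single update on the pooled data, so total successes = posterior α − prior α and total failures = posterior β − prior β.
Total across both batches: 39−19=20 clicks, 34−17=17 non-clicks.
Subtract the first batch: 20−16=4 clicks and 17−2=15 non-clicks.

4 clicks and 15 non-clicks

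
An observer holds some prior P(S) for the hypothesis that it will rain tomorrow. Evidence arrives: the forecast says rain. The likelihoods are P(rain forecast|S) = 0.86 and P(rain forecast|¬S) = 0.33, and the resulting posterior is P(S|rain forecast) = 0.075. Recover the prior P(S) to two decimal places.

P(S) = 0.03

In odds form, posterior odds = prior odds × likelihood ratio, so prior odds = posterior odds ÷ LR.
Posterior odds = 0.075/(1−0.075) = 0.0811. LR = 0.86/0.33 = 2.6061.
Prior odds = 0.0811/2.6061 = 0.0311, so P(S) = 0.0311/(1+0.0311) ≈ 0.03.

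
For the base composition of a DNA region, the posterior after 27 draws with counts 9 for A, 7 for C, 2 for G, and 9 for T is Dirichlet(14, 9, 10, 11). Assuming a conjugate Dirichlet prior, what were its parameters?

For a Dirichlet(α) prior with multinomial counts c, the posterior is Dirichlet(α + c) componentwise.
Subtract each count from the matching posterior parameter: 14−9=5, 9−7=2, 10−2=8, 11−9=2.

Dirichlet(5, 2, 8, 2)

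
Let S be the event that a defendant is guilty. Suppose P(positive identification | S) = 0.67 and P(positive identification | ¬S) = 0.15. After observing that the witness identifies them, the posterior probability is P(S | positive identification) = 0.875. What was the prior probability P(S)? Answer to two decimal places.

Bayes' rule in odds form gives O(S|E) = O(S)·[P(E|S)/P(E|¬S)], hence O(S) = O(S|E)/LR.
Posterior odds = 0.875/(1−0.875) = 7.0000. LR = 0.67/0.15 = 4.4667.
Prior odds = 7.0000/4.4667 = 1.5672, so P(S) = 1.5672/(1+1.5672) ≈ 0.61.

P(S) = 0.61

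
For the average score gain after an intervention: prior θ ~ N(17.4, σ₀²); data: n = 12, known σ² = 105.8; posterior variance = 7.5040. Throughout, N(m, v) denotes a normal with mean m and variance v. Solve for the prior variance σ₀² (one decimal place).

σ₀² = 50.4

For the Normal–Normal model with known σ², precisions add: τ_n = τ₀ + n/σ².
So 1/σ₀² = 1/7.5040 − 12/105.8 = 0.133262 − 0.113422 = 0.019840.
Hence σ₀² = 1/0.019840 ≈ 50.4.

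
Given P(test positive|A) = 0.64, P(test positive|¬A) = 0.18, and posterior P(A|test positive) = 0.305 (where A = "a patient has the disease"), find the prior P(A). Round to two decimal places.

Bayes' rule in odds form gives O(A|E) = O(A)·[P(E|A)/P(E|¬A)], hence O(A) = O(A|E)/LR.
Posterior odds = 0.305/(1−0.305) = 0.4388. LR = 0.64/0.18 = 3.5556.
Prior odds = 0.4388/3.5556 = 0.1234, so P(A) = 0.1234/(1+0.1234) ≈ 0.11.

P(A) = 0.11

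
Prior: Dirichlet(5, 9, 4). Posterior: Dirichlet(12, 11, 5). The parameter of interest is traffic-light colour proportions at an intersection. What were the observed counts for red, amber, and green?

counts (7, 2, 1)

For a Dirichlet(α) prior with multinomial counts c, the posterior is Dirichlet(α + c) componentwise.
Counts are posterior − prior componentwise: 12−5=7, 11−9=2, 5−4=1.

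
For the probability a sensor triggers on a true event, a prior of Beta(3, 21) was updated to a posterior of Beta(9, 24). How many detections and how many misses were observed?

6 detections and 3 misses

A Beta(α, β) prior with s successes and f failures in binomial data gives a Beta(α+s, β+f) posterior.
Match parameters: s=9−3=6, f=24−21=3.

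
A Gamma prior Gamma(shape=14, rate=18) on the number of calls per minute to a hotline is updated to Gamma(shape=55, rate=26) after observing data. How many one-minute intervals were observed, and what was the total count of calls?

Gamma–Poisson conjugacy: posterior shape = α + Σxᵢ, posterior rate = β + n.
Matching: Σxᵢ = 55 − 14 = 41 and n = 26 − 18 = 8.

n = 8 one-minute intervals with total 41 calls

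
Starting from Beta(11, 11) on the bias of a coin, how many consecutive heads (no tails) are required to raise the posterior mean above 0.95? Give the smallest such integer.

k = 199

After k heads and 0 tails the posterior is Beta(11+k, 11), with mean (11+k)/(11+11+k).
Set (11+k)/(22+k) > 0.95 and solve: k > (0.95·22 − 11)/(1 − 0.95) = 198.000.
The smallest integer exceeding 198.000 is 199.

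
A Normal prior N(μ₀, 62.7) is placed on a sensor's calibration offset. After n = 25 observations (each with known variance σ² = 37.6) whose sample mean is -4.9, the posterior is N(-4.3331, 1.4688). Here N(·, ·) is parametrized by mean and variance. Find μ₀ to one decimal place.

The posterior mean is a precision-weighted average: μ_n = (τ₀μ₀ + τ_data·x̄)/(τ₀+τ_data), with τ₀=1/σ₀² and τ_data=n/σ².
Here τ₀ = 1/62.7 = 0.015949 and τ_data = 25/37.6 = 0.664894, so τ_n = 0.680843.
Rearranging for μ₀: μ₀ = (μ_n·τ_n − τ_data·x̄)/τ₀ = (-4.3331·0.680843 − 0.664894·-4.9) / 0.015949 = 0.307820/0.015949 ≈ 19.3.

μ₀ = 19.3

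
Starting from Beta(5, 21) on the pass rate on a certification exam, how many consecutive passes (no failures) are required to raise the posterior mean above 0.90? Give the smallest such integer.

k = 185

After k passes and 0 failures the posterior is Beta(5+k, 21), with mean (5+k)/(5+21+k).
Set (5+k)/(26+k) > 0.90 and solve: k > (0.90·26 − 5)/(1 − 0.90) = 184.000.
The smallest integer exceeding 184.000 is 185, and checking k=185: (190)/(211) = 0.9005 > 0.90.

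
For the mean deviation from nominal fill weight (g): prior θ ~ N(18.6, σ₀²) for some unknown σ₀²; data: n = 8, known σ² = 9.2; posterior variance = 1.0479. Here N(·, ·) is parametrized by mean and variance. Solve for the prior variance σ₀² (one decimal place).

Posterior precision equals prior precision plus data precision: 1/σ_n² = 1/σ₀² + n/σ².
So 1/σ₀² = 1/1.0479 − 8/9.2 = 0.954290 − 0.869565 = 0.084725.
Hence σ₀² = 1/0.084725 ≈ 11.8.

σ₀² = 11.8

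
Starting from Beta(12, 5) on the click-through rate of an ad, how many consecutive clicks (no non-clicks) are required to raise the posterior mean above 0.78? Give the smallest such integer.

k = 6

After k clicks and 0 non-clicks the posterior is Beta(12+k, 5), with mean (12+k)/(12+5+k).
Set (12+k)/(17+k) > 0.78 and solve: k > (0.78·17 − 12)/(1 − 0.78) = 5.727.
The smallest integer exceeding 5.727 is 6, and checking k=6: (18)/(23) = 0.7826 > 0.78.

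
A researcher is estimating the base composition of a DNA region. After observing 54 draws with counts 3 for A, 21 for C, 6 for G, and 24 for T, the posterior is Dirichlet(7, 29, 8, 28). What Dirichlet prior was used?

For a Dirichlet(α) prior with multinomial counts c, the posterior is Dirichlet(α + c) componentwise.
Subtract each count from the matching posterior parameter: 7−3=4, 29−21=8, 8−6=2, 28−24=4.

Dirichlet(4, 8, 2, 4)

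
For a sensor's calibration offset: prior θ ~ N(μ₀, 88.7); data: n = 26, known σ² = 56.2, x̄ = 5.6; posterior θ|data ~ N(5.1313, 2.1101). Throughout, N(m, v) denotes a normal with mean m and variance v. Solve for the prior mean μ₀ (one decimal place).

With known observation variance, the Normal–Normal posterior has precision τ_n = τ₀ + n/σ² and mean μ_n = (τ₀μ₀ + (n/σ²)x̄)/τ_n.
Here τ₀ = 1/88.7 = 0.011274 and τ_data = 26/56.2 = 0.462633, so τ_n = 0.473907.
Rearranging for μ₀: μ₀ = (μ_n·τ_n − τ_data·x̄)/τ₀ = (5.1313·0.473907 − 0.462633·5.6) / 0.011274 = -0.158986/0.011274 ≈ -14.1.

μ₀ = -14.1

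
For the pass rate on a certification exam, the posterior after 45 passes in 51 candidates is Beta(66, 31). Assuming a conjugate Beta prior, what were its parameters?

Under Beta–binomial conjugacy the posterior parameters are (α+s, β+f).
So α = 66 − 45 = 21 and β = 31 − 6 = 25.

Beta(21, 25)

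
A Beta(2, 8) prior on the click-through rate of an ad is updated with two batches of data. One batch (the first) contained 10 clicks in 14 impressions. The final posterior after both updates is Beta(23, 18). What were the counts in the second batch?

Because Beta–binomial updating is additive in the counts, the combined data contributed (α_post−α_prior, β_post−β_prior) successes and failures.
Total across both batches: 23−2=21 clicks, 18−8=10 non-clicks.
Subtract the first batch: 21−10=11 clicks and 10−4=6 non-clicks.

11 clicks and 6 non-clicks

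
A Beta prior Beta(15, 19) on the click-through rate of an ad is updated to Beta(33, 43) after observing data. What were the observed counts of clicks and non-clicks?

18 clicks and 24 non-clicks

Beta is conjugate to the binomial likelihood: posterior = Beta(α+s, β+f).
So s = 33 − 15 = 18 and f = 43 − 19 = 24.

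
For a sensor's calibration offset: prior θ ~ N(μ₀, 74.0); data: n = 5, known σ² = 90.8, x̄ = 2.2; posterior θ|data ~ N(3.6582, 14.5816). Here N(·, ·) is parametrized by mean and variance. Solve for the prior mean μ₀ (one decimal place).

μ₀ = 9.6

The posterior mean is a precision-weighted average: μ_n = (τ₀μ₀ + τ_data·x̄)/(τ₀+τ_data), with τ₀=1/σ₀² and τ_data=n/σ².
Here τ₀ = 1/74.0 = 0.013514 and τ_data = 5/90.8 = 0.055066, so τ_n = 0.068580.
Rearranging for μ₀: μ₀ = (μ_n·τ_n − τ_data·x̄)/τ₀ = (3.6582·0.068580 − 0.055066·2.2) / 0.013514 = 0.129734/0.013514 ≈ 9.6.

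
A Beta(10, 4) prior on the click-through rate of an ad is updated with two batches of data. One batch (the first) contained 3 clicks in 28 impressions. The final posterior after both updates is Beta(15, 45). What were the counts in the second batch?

2 clicks and 16 non-clicks

Sequential conjugate updates are equivalent to a single update on the pooled data, so total successes = posterior α − prior α and total failures = posterior β − prior β.
Total across both batches: 15−10=5 clicks, 45−4=41 non-clicks.
Subtract the first batch: 5−3=2 clicks and 41−25=16 non-clicks.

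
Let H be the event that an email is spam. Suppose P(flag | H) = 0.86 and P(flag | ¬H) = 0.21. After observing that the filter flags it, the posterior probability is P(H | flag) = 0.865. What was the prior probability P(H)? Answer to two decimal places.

P(H) = 0.61

In odds form, posterior odds = prior odds × likelihood ratio, so prior odds = posterior odds ÷ LR.
Posterior odds = 0.865/(1−0.865) = 6.4074. LR = 0.86/0.21 = 4.0952.
Prior odds = 6.4074/4.0952 = 1.5646, so P(H) = 1.5646/(1+1.5646) ≈ 0.61.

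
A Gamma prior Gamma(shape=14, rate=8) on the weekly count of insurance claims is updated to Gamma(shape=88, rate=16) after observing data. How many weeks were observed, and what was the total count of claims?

n = 8 weeks with total 74 claims

A Gamma(α, β) prior (rate parametrization) on a Poisson rate with n observations summing to S gives posterior Gamma(α+S, β+n).
Matching: Σxᵢ = 88 − 14 = 74 and n = 16 − 8 = 8.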